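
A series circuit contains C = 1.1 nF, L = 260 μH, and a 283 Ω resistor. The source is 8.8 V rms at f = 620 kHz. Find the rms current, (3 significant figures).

10.6 mA

ω = 2πf = 3.896e+06 rad/s
X_L = ωL = 1010 Ω
X_C = 1/(ωC) = 233 Ω
Net reactance X = X_L − X_C = 779 Ω
Z = 283 + j779 Ω
|Z| = √(283² + 779²) = 829 Ω
I = V/|Z| = 8.8/829 = 10.6 mA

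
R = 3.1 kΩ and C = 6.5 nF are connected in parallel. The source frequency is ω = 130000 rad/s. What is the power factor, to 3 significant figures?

X_C = 1/(ωC) = 1180 Ω
Parallel: admittances add. Y = 1/R + jωC
Y = (0.000323 + j0.000845) S
|Y| = 0.000904 S → |Z| = 1/|Y| = 1110 Ω, ∠Z = −∠Y = -69.1°
cos φ = cos(-69.1°) = 0.357

0.357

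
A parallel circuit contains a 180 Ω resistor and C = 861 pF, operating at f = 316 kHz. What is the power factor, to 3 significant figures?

0.956

ω = 2πf = 1.985e+06 rad/s
X_C = 1/(ωC) = 585 Ω
Parallel: admittances add. Y = 1/R + jωC
Y = (0.00556 + j0.00171) S
|Y| = 0.00581 S → |Z| = 1/|Y| = 172 Ω, ∠Z = −∠Y = -17.1°
cos φ = cos(-17.1°) = 0.956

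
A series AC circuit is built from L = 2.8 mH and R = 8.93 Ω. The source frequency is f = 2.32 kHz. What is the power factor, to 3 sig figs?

ω = 2πf = 14580 rad/s
X_L = ωL = 40.8 Ω
Z = 8.93 + j40.8 Ω
|Z| = √(8.93² + 40.8²) = 41.8 Ω
∠Z = arctan(40.8/8.93) = 77.7°
cos φ = cos(77.7°) = 0.214

0.214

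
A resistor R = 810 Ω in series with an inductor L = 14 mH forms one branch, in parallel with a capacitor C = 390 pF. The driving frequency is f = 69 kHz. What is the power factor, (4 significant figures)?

0.9486

ω = 2πf = 433500 rad/s
X_L = ωL = 6070 Ω
X_C = 1/(ωC) = 5914 Ω
Branch 1 (R+jX_L): Z₁ = 810.0 + j6070 Ω, |Z₁| = 6123 Ω
Branch 2 (−jX_C): Z₂ = −j5914 Ω
Parallel: Z = Z₁Z₂/(Z₁+Z₂), |Z| = 43910 Ω, ∠Z = -18.45°
cos φ = cos(-18.45°) = 0.9486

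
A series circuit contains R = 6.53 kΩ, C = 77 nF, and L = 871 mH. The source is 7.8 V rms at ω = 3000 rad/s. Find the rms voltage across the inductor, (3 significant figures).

X_L = ωL = 2610 Ω
X_C = 1/(ωC) = 4330 Ω
Net reactance X = X_L − X_C = -1720 Ω
Z = 6530 − j1720 Ω
|Z| = √(6530² + 1720²) = 6750 Ω
I = V/|Z| = 1.16 mA
V_L = I·|Z_L| = 0.00116 × 2610 = 3.02 V

3.02 V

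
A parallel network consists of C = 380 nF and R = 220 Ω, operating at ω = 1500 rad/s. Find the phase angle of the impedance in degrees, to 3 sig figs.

X_C = 1/(ωC) = 1750 Ω
Parallel: admittances add. Y = 1/R + jωC
Y = (0.00455 + j0.000570) S
|Y| = 0.00458 S → |Z| = 1/|Y| = 218 Ω, ∠Z = −∠Y = -7.15°

-7.15°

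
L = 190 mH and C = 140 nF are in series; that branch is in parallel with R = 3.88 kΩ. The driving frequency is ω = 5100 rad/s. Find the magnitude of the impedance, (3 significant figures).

X_L = ωL = 969 Ω
X_C = 1/(ωC) = 1400 Ω
Branch 1: Z₁ = R = 3880 Ω
Branch 2 (series LC): Z₂ = j(X_L − X_C) = −j432 Ω
Parallel: Z = Z₁Z₂/(Z₁+Z₂), |Z| = 429 Ω, ∠Z = -83.7°

429 Ω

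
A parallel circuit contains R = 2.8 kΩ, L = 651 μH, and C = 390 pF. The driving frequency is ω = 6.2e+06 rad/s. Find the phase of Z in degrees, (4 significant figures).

X_L = ωL = 4036 Ω
X_C = 1/(ωC) = 413.6 Ω
Parallel: admittances add. Y = 1/R + 1/(jωL) + jωC
Y = (0.0003571 + j0.002170) S
|Y| = 0.002199 S → |Z| = 1/|Y| = 454.7 Ω, ∠Z = −∠Y = -80.65°

-80.65°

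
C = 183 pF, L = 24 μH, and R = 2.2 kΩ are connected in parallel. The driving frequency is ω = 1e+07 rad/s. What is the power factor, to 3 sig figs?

0.191

X_L = ωL = 240 Ω
X_C = 1/(ωC) = 546 Ω
Parallel: admittances add. Y = 1/R + 1/(jωL) + jωC
Y = (0.000455 − j0.00234) S
|Y| = 0.00238 S → |Z| = 1/|Y| = 420 Ω, ∠Z = −∠Y = 79.0°
cos φ = cos(79.0°) = 0.191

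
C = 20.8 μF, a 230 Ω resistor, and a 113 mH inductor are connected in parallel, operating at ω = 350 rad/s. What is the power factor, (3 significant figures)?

X_L = ωL = 39.6 Ω
X_C = 1/(ωC) = 137 Ω
Parallel: admittances add. Y = 1/R + 1/(jωL) + jωC
Y = (0.00435 − j0.0180) S
|Y| = 0.0185 S → |Z| = 1/|Y| = 54.0 Ω, ∠Z = −∠Y = 76.4°
cos φ = cos(76.4°) = 0.235

0.235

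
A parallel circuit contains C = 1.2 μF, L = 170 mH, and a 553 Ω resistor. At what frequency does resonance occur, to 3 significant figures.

352 Hz

ω₀ = 1/√(LC) = 1/√(0.17 × 1.2e-06) = 2214 rad/s
f₀ = ω₀/(2π) = 352 Hz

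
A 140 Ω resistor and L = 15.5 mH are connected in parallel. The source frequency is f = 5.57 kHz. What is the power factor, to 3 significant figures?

0.968

ω = 2πf = 35000 rad/s
X_L = ωL = 542 Ω
Parallel: admittances add. Y = 1/R + 1/(jωL)
Y = (0.00714 − j0.00184) S
|Y| = 0.00738 S → |Z| = 1/|Y| = 136 Ω, ∠Z = −∠Y = 14.5°
cos φ = cos(14.5°) = 0.968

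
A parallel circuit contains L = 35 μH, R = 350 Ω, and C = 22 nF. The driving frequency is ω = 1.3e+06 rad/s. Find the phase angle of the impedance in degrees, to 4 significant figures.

X_L = ωL = 45.50 Ω
X_C = 1/(ωC) = 34.97 Ω
Parallel: admittances add. Y = 1/R + 1/(jωL) + jωC
Y = (0.002857 + j0.006622) S
|Y| = 0.007212 S → |Z| = 1/|Y| = 138.7 Ω, ∠Z = −∠Y = -66.66°

-66.66°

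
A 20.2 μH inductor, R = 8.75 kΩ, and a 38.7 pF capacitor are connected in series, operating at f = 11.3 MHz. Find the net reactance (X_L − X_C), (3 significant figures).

ω = 2πf = 7.1e+07 rad/s
X_L = ωL = 1430 Ω
X_C = 1/(ωC) = 364 Ω
X = 1430 − 364 = 1070 Ω

1070 Ω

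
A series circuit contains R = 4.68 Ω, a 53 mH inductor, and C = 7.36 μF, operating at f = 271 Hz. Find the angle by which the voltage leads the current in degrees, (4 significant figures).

65.88°

ω = 2πf = 1703 rad/s
X_L = ωL = 90.25 Ω
X_C = 1/(ωC) = 79.79 Ω
Net reactance X = X_L − X_C = 10.45 Ω
Z = 4.680 + j10.45 Ω
|Z| = √(4.680² + 10.45²) = 11.45 Ω
∠Z = arctan(10.45/4.680) = 65.88°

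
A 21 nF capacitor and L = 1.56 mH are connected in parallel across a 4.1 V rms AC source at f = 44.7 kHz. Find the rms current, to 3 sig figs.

ω = 2πf = 280900 rad/s
X_L = ωL = 438 Ω
X_C = 1/(ωC) = 170 Ω
Parallel: admittances add. Y = 1/(jωL) + jωC
Y = (0 + j0.00362) S
|Y| = 0.00362 S → |Z| = 1/|Y| = 277 Ω, ∠Z = −∠Y = -90.0°
I = V/|Z| = 4.1/277 = 14.8 mA

14.8 mA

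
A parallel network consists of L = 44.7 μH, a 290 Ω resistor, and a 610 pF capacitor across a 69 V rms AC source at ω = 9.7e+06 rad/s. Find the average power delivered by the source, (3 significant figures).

16.4 W

X_L = ωL = 434 Ω
X_C = 1/(ωC) = 169 Ω
Parallel: admittances add. Y = 1/R + 1/(jωL) + jωC
Y = (0.00345 + j0.00361) S
|Y| = 0.00499 S → |Z| = 1/|Y| = 200 Ω, ∠Z = −∠Y = -46.3°
I = V/|Z| = 344 mA
P = VI cos φ = 69 × 0.344 × cos(-46.3°) = 16.4 W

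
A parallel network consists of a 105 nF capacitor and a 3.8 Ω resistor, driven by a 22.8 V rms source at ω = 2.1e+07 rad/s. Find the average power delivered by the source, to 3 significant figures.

X_C = 1/(ωC) = 0.454 Ω
Parallel: admittances add. Y = 1/R + jωC
Y = (0.263 + j2.21) S
|Y| = 2.22 S → |Z| = 1/|Y| = 0.450 Ω, ∠Z = −∠Y = -83.2°
I = V/|Z| = 50.6 A
P = VI cos φ = 22.8 × 50.6 × cos(-83.2°) = 137 W

137 W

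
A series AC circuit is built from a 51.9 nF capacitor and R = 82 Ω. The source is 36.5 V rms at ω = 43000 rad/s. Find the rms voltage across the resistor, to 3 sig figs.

6.57 V

X_C = 1/(ωC) = 448 Ω
Z = 82.0 − j448 Ω
|Z| = √(82.0² + 448²) = 456 Ω
I = V/|Z| = 80.1 mA
V_R = I·|Z_R| = 0.0801 × 82.0 = 6.57 V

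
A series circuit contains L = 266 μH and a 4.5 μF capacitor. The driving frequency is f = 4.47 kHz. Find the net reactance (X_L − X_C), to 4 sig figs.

ω = 2πf = 28090 rad/s
X_L = ωL = 7.471 Ω
X_C = 1/(ωC) = 7.912 Ω
X = 7.471 − 7.912 = -0.4414 Ω

-0.4414 Ω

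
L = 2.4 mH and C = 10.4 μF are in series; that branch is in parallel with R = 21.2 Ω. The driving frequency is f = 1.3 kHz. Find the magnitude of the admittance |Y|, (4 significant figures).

136.1 mS

ω = 2πf = 8168 rad/s
X_L = ωL = 19.60 Ω
X_C = 1/(ωC) = 11.77 Ω
Branch 1: Z₁ = R = 21.20 Ω
Branch 2 (series LC): Z₂ = j(X_L − X_C) = j7.832 Ω
Parallel: Z = Z₁Z₂/(Z₁+Z₂), |Z| = 7.346 Ω, ∠Z = 69.72°
|Y| = 1/|Z| = 136.1 mS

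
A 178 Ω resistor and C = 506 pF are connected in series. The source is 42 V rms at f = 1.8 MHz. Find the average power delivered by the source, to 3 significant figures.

ω = 2πf = 1.131e+07 rad/s
X_C = 1/(ωC) = 175 Ω
Z = 178 − j175 Ω
|Z| = √(178² + 175²) = 249 Ω
∠Z = arctan(-175/178) = -44.5°
I = V/|Z| = 168 mA
P = VI cos φ = 42 × 0.168 × cos(-44.5°) = 5.05 W

5.05 W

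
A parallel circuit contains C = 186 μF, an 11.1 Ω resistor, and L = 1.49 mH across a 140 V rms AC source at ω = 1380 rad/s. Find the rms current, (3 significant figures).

34.5 A

X_L = ωL = 2.06 Ω
X_C = 1/(ωC) = 3.90 Ω
Parallel: admittances add. Y = 1/R + 1/(jωL) + jωC
Y = (0.0901 − j0.230) S
|Y| = 0.247 S → |Z| = 1/|Y| = 4.05 Ω, ∠Z = −∠Y = 68.6°
I = V/|Z| = 140/4.05 = 34.5 A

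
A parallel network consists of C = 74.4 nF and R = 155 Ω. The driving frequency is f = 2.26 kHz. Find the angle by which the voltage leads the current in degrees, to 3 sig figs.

-9.30°

ω = 2πf = 14200 rad/s
X_C = 1/(ωC) = 947 Ω
Parallel: admittances add. Y = 1/R + jωC
Y = (0.00645 + j0.00106) S
|Y| = 0.00654 S → |Z| = 1/|Y| = 153 Ω, ∠Z = −∠Y = -9.30°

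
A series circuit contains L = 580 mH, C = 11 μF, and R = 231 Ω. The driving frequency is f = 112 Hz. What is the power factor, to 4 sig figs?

0.6378

ω = 2πf = 703.7 rad/s
X_L = ωL = 408.2 Ω
X_C = 1/(ωC) = 129.2 Ω
Net reactance X = X_L − X_C = 279.0 Ω
Z = 231.0 + j279.0 Ω
|Z| = √(231.0² + 279.0²) = 362.2 Ω
∠Z = arctan(279.0/231.0) = 50.37°
cos φ = cos(50.37°) = 0.6378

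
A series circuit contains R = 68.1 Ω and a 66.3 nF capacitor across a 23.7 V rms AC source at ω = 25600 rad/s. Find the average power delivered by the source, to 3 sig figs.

X_C = 1/(ωC) = 589 Ω
Z = 68.1 − j589 Ω
|Z| = √(68.1² + 589²) = 593 Ω
∠Z = arctan(-589/68.1) = -83.4°
I = V/|Z| = 40.0 mA
P = VI cos φ = 23.7 × 0.0400 × cos(-83.4°) = 109 mW

109 mW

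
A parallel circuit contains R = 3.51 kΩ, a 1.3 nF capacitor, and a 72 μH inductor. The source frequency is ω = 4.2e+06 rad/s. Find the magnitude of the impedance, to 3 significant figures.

X_L = ωL = 302 Ω
X_C = 1/(ωC) = 183 Ω
Parallel: admittances add. Y = 1/R + 1/(jωL) + jωC
Y = (0.000285 + j0.00215) S
|Y| = 0.00217 S → |Z| = 1/|Y| = 460 Ω, ∠Z = −∠Y = -82.5°

460 Ω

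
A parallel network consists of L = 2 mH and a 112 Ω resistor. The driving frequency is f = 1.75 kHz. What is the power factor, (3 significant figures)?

0.193

ω = 2πf = 11000 rad/s
X_L = ωL = 22.0 Ω
Parallel: admittances add. Y = 1/R + 1/(jωL)
Y = (0.00893 − j0.0455) S
|Y| = 0.0463 S → |Z| = 1/|Y| = 21.6 Ω, ∠Z = −∠Y = 78.9°
cos φ = cos(78.9°) = 0.193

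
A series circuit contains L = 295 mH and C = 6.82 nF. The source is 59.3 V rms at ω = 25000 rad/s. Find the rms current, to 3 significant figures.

39.3 mA

X_L = ωL = 7380 Ω
X_C = 1/(ωC) = 5870 Ω
Net reactance X = X_L − X_C = 1510 Ω
Z = j1510 Ω
|Z| = √(0² + 1510²) = 1510 Ω
I = V/|Z| = 59.3/1510 = 39.3 mA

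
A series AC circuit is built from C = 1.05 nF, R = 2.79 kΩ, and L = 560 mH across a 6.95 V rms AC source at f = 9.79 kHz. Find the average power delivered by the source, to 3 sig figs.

367 μW

ω = 2πf = 61510 rad/s
X_L = ωL = 34400 Ω
X_C = 1/(ωC) = 15500 Ω
Net reactance X = X_L − X_C = 19000 Ω
Z = 2790 + j19000 Ω
|Z| = √(2790² + 19000²) = 19200 Ω
∠Z = arctan(19000/2790) = 81.6°
I = V/|Z| = 363 μA
P = VI cos φ = 6.95 × 0.000363 × cos(81.6°) = 367 μW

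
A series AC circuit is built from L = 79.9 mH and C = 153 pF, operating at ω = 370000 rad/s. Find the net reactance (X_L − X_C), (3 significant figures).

X_L = ωL = 29600 Ω
X_C = 1/(ωC) = 17700 Ω
X = 29600 − 17700 = 11900 Ω

11900 Ω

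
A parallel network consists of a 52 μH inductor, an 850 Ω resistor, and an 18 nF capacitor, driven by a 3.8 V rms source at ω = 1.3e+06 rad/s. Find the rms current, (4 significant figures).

X_L = ωL = 67.60 Ω
X_C = 1/(ωC) = 42.74 Ω
Parallel: admittances add. Y = 1/R + 1/(jωL) + jωC
Y = (0.001176 + j0.008607) S
|Y| = 0.008687 S → |Z| = 1/|Y| = 115.1 Ω, ∠Z = −∠Y = -82.22°
I = V/|Z| = 3.8/115.1 = 33.01 mA

33.01 mA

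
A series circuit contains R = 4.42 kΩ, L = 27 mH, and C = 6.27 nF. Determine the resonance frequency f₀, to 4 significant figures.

12.23 kHz

ω₀ = 1/√(LC) = 1/√(0.027 × 6.27e-09) = 76860 rad/s
f₀ = ω₀/(2π) = 12.23 kHz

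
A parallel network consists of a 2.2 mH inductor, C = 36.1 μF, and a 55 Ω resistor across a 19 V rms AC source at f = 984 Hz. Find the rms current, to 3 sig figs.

2.86 A

ω = 2πf = 6183 rad/s
X_L = ωL = 13.6 Ω
X_C = 1/(ωC) = 4.48 Ω
Parallel: admittances add. Y = 1/R + 1/(jωL) + jωC
Y = (0.0182 + j0.150) S
|Y| = 0.151 S → |Z| = 1/|Y| = 6.63 Ω, ∠Z = −∠Y = -83.1°
I = V/|Z| = 19/6.63 = 2.86 A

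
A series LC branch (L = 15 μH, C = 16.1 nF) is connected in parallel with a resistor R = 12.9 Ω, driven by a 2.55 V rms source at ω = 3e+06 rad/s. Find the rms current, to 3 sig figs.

224 mA

X_L = ωL = 45.0 Ω
X_C = 1/(ωC) = 20.7 Ω
Branch 1: Z₁ = R = 12.9 Ω
Branch 2 (series LC): Z₂ = j(X_L − X_C) = j24.3 Ω
Parallel: Z = Z₁Z₂/(Z₁+Z₂), |Z| = 11.4 Ω, ∠Z = 28.0°
I = V/|Z| = 2.55/11.4 = 224 mA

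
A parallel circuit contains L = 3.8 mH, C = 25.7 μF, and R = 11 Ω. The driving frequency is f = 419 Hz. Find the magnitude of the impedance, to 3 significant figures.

10.4 Ω

ω = 2πf = 2633 rad/s
X_L = ωL = 10.0 Ω
X_C = 1/(ωC) = 14.8 Ω
Parallel: admittances add. Y = 1/R + 1/(jωL) + jωC
Y = (0.0909 − j0.0323) S
|Y| = 0.0965 S → |Z| = 1/|Y| = 10.4 Ω, ∠Z = −∠Y = 19.6°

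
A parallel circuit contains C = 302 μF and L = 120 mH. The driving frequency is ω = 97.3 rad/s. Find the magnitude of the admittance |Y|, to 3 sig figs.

X_L = ωL = 11.7 Ω
X_C = 1/(ωC) = 34.0 Ω
Parallel: admittances add. Y = 1/(jωL) + jωC
Y = (0 − j0.0563) S
|Y| = 0.0563 S → |Z| = 1/|Y| = 17.8 Ω, ∠Z = −∠Y = 90.0°

56.3 mS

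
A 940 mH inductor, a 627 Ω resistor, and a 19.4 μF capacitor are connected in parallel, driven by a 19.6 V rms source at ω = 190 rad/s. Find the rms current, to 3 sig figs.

X_L = ωL = 179 Ω
X_C = 1/(ωC) = 271 Ω
Parallel: admittances add. Y = 1/R + 1/(jωL) + jωC
Y = (0.00159 − j0.00191) S
|Y| = 0.00249 S → |Z| = 1/|Y| = 401 Ω, ∠Z = −∠Y = 50.2°
I = V/|Z| = 19.6/401 = 48.8 mA

48.8 mA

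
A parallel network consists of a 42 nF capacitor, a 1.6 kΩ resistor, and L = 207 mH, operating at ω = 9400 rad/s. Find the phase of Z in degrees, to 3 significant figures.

X_L = ωL = 1950 Ω
X_C = 1/(ωC) = 2530 Ω
Parallel: admittances add. Y = 1/R + 1/(jωL) + jωC
Y = (0.000625 − j0.000119) S
|Y| = 0.000636 S → |Z| = 1/|Y| = 1570 Ω, ∠Z = −∠Y = 10.8°

10.8°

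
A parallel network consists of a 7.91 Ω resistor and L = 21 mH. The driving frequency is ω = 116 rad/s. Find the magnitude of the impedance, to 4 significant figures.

X_L = ωL = 2.436 Ω
Parallel: admittances add. Y = 1/R + 1/(jωL)
Y = (0.1264 − j0.4105) S
|Y| = 0.4295 S → |Z| = 1/|Y| = 2.328 Ω, ∠Z = −∠Y = 72.88°

2.328 Ω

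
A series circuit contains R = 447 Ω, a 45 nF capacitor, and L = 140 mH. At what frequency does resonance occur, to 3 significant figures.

ω₀ = 1/√(LC) = 1/√(0.14 × 4.5e-08) = 12600 rad/s
f₀ = ω₀/(2π) = 2.01 kHz

2.01 kHz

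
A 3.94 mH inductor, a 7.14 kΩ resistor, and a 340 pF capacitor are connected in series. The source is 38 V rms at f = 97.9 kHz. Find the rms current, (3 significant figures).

ω = 2πf = 615100 rad/s
X_L = ωL = 2420 Ω
X_C = 1/(ωC) = 4780 Ω
Net reactance X = X_L − X_C = -2360 Ω
Z = 7140 − j2360 Ω
|Z| = √(7140² + 2360²) = 7520 Ω
I = V/|Z| = 38/7520 = 5.05 mA

5.05 mA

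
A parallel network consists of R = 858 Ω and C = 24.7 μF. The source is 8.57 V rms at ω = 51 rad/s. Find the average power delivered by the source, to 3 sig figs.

85.6 mW

X_C = 1/(ωC) = 794 Ω
Parallel: admittances add. Y = 1/R + jωC
Y = (0.00117 + j0.00126) S
|Y| = 0.00172 S → |Z| = 1/|Y| = 583 Ω, ∠Z = −∠Y = -47.2°
I = V/|Z| = 14.7 mA
P = VI cos φ = 8.57 × 0.0147 × cos(-47.2°) = 85.6 mW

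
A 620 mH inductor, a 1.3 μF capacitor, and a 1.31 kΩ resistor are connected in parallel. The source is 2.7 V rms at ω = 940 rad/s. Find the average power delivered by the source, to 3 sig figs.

5.56 mW

X_L = ωL = 583 Ω
X_C = 1/(ωC) = 818 Ω
Parallel: admittances add. Y = 1/R + 1/(jωL) + jωC
Y = (0.000763 − j0.000494) S
|Y| = 0.000909 S → |Z| = 1/|Y| = 1100 Ω, ∠Z = −∠Y = 32.9°
I = V/|Z| = 2.45 mA
P = VI cos φ = 2.7 × 0.00245 × cos(32.9°) = 5.56 mW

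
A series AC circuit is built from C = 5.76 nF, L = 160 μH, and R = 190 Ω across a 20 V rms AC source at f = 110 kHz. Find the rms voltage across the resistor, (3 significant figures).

ω = 2πf = 691200 rad/s
X_L = ωL = 111 Ω
X_C = 1/(ωC) = 251 Ω
Net reactance X = X_L − X_C = -141 Ω
Z = 190 − j141 Ω
|Z| = √(190² + 141²) = 236 Ω
I = V/|Z| = 84.6 mA
V_R = I·|Z_R| = 0.0846 × 190 = 16.1 V

16.1 V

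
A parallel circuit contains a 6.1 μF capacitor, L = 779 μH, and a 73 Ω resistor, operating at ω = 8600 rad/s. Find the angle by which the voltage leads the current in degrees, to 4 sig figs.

X_L = ωL = 6.699 Ω
X_C = 1/(ωC) = 19.06 Ω
Parallel: admittances add. Y = 1/R + 1/(jωL) + jωC
Y = (0.01370 − j0.09681) S
|Y| = 0.09777 S → |Z| = 1/|Y| = 10.23 Ω, ∠Z = −∠Y = 81.95°

81.95°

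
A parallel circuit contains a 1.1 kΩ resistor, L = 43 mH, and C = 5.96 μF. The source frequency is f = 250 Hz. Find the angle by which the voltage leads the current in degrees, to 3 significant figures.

80.5°

ω = 2πf = 1571 rad/s
X_L = ωL = 67.5 Ω
X_C = 1/(ωC) = 107 Ω
Parallel: admittances add. Y = 1/R + 1/(jωL) + jωC
Y = (0.000909 − j0.00544) S
|Y| = 0.00552 S → |Z| = 1/|Y| = 181 Ω, ∠Z = −∠Y = 80.5°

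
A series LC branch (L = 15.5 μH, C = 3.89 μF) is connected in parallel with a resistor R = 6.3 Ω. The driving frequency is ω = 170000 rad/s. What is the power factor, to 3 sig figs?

X_L = ωL = 2.64 Ω
X_C = 1/(ωC) = 1.51 Ω
Branch 1: Z₁ = R = 6.30 Ω
Branch 2 (series LC): Z₂ = j(X_L − X_C) = j1.12 Ω
Parallel: Z = Z₁Z₂/(Z₁+Z₂), |Z| = 1.11 Ω, ∠Z = 79.9°
cos φ = cos(79.9°) = 0.175

0.175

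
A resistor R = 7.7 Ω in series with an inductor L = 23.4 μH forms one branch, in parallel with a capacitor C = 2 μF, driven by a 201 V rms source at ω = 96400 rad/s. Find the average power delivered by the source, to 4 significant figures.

4.832 kW

X_L = ωL = 2.256 Ω
X_C = 1/(ωC) = 5.187 Ω
Branch 1 (R+jX_L): Z₁ = 7.700 + j2.256 Ω, |Z₁| = 8.024 Ω
Branch 2 (−jX_C): Z₂ = −j5.187 Ω
Parallel: Z = Z₁Z₂/(Z₁+Z₂), |Z| = 5.051 Ω, ∠Z = -52.83°
I = V/|Z| = 39.79 A
P = VI cos φ = 201 × 39.79 × cos(-52.83°) = 4.832 kW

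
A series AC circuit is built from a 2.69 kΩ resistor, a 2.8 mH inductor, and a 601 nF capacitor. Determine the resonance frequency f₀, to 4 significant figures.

3.880 kHz

ω₀ = 1/√(LC) = 1/√(0.0028 × 6.01e-07) = 24380 rad/s
f₀ = ω₀/(2π) = 3.880 kHz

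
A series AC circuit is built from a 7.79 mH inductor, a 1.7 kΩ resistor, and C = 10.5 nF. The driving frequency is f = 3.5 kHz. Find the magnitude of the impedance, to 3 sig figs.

ω = 2πf = 21990 rad/s
X_L = ωL = 171 Ω
X_C = 1/(ωC) = 4330 Ω
Net reactance X = X_L − X_C = -4160 Ω
Z = 1700 − j4160 Ω
|Z| = √(1700² + 4160²) = 4490 Ω

4490 Ω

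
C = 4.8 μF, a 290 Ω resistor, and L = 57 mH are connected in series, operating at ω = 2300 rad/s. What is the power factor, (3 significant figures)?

X_L = ωL = 131 Ω
X_C = 1/(ωC) = 90.6 Ω
Net reactance X = X_L − X_C = 40.5 Ω
Z = 290 + j40.5 Ω
|Z| = √(290² + 40.5²) = 293 Ω
∠Z = arctan(40.5/290) = 7.95°
cos φ = cos(7.95°) = 0.990

0.990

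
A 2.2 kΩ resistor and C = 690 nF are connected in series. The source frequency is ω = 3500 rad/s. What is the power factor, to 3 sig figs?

0.983

X_C = 1/(ωC) = 414 Ω
Z = 2200 − j414 Ω
|Z| = √(2200² + 414²) = 2240 Ω
∠Z = arctan(-414/2200) = -10.7°
cos φ = cos(-10.7°) = 0.983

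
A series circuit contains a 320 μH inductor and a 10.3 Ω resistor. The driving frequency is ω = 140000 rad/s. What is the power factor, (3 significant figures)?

X_L = ωL = 44.8 Ω
Z = 10.3 + j44.8 Ω
|Z| = √(10.3² + 44.8²) = 46.0 Ω
∠Z = arctan(44.8/10.3) = 77.1°
cos φ = cos(77.1°) = 0.224

0.224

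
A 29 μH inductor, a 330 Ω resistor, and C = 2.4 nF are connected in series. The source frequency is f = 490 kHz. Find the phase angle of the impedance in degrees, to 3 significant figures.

-7.94°

ω = 2πf = 3.079e+06 rad/s
X_L = ωL = 89.3 Ω
X_C = 1/(ωC) = 135 Ω
Net reactance X = X_L − X_C = -46.1 Ω
Z = 330 − j46.1 Ω
|Z| = √(330² + 46.1²) = 333 Ω
∠Z = arctan(-46.1/330) = -7.94°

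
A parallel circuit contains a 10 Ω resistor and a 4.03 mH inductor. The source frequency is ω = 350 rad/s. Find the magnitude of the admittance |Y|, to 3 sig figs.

716 mS

X_L = ωL = 1.41 Ω
Parallel: admittances add. Y = 1/R + 1/(jωL)
Y = (0.100 − j0.709) S
|Y| = 0.716 S → |Z| = 1/|Y| = 1.40 Ω, ∠Z = −∠Y = 82.0°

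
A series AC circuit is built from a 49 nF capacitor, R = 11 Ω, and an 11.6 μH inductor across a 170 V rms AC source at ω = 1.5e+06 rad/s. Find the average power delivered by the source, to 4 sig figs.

X_L = ωL = 17.40 Ω
X_C = 1/(ωC) = 13.61 Ω
Net reactance X = X_L − X_C = 3.795 Ω
Z = 11.00 + j3.795 Ω
|Z| = √(11.00² + 3.795²) = 11.64 Ω
∠Z = arctan(3.795/11.00) = 19.03°
I = V/|Z| = 14.61 A
P = VI cos φ = 170 × 14.61 × cos(19.03°) = 2.348 kW

2.348 kW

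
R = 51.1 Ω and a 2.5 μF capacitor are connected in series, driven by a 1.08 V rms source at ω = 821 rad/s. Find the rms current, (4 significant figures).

X_C = 1/(ωC) = 487.2 Ω
Z = 51.10 − j487.2 Ω
|Z| = √(51.10² + 487.2²) = 489.9 Ω
I = V/|Z| = 1.08/489.9 = 2.205 mA

2.205 mA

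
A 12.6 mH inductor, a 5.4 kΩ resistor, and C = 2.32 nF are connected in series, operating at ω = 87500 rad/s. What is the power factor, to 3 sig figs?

0.816

X_L = ωL = 1100 Ω
X_C = 1/(ωC) = 4930 Ω
Net reactance X = X_L − X_C = -3820 Ω
Z = 5400 − j3820 Ω
|Z| = √(5400² + 3820²) = 6620 Ω
∠Z = arctan(-3820/5400) = -35.3°
cos φ = cos(-35.3°) = 0.816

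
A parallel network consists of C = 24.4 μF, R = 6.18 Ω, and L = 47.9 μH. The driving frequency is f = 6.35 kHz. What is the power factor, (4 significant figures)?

0.3382

ω = 2πf = 39900 rad/s
X_L = ωL = 1.911 Ω
X_C = 1/(ωC) = 1.027 Ω
Parallel: admittances add. Y = 1/R + 1/(jωL) + jωC
Y = (0.1618 + j0.4503) S
|Y| = 0.4785 S → |Z| = 1/|Y| = 2.090 Ω, ∠Z = −∠Y = -70.23°
cos φ = cos(-70.23°) = 0.3382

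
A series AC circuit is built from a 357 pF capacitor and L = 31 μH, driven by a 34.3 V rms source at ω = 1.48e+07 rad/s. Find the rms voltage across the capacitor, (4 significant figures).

24.09 V

X_L = ωL = 458.8 Ω
X_C = 1/(ωC) = 189.3 Ω
Net reactance X = X_L − X_C = 269.5 Ω
Z = j269.5 Ω
|Z| = √(0² + 269.5²) = 269.5 Ω
I = V/|Z| = 127.3 mA
V_C = I·|Z_C| = 0.1273 × 189.3 = 24.09 V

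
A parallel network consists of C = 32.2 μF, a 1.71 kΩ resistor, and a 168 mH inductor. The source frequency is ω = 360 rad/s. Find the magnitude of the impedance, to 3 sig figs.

X_L = ωL = 60.5 Ω
X_C = 1/(ωC) = 86.3 Ω
Parallel: admittances add. Y = 1/R + 1/(jωL) + jωC
Y = (0.000585 − j0.00494) S
|Y| = 0.00498 S → |Z| = 1/|Y| = 201 Ω, ∠Z = −∠Y = 83.3°

201 Ω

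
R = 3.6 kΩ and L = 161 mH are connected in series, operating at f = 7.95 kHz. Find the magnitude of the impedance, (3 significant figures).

ω = 2πf = 49950 rad/s
X_L = ωL = 8040 Ω
Z = 3600 + j8040 Ω
|Z| = √(3600² + 8040²) = 8810 Ω

8810 Ω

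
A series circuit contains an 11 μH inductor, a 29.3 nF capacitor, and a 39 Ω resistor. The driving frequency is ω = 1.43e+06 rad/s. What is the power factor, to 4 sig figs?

0.9789

X_L = ωL = 15.73 Ω
X_C = 1/(ωC) = 23.87 Ω
Net reactance X = X_L − X_C = -8.137 Ω
Z = 39.00 − j8.137 Ω
|Z| = √(39.00² + 8.137²) = 39.84 Ω
∠Z = arctan(-8.137/39.00) = -11.79°
cos φ = cos(-11.79°) = 0.9789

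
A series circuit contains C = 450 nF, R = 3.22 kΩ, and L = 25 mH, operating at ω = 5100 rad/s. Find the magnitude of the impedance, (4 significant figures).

3235 Ω

X_L = ωL = 127.5 Ω
X_C = 1/(ωC) = 435.7 Ω
Net reactance X = X_L − X_C = -308.2 Ω
Z = 3220 − j308.2 Ω
|Z| = √(3220² + 308.2²) = 3235 Ω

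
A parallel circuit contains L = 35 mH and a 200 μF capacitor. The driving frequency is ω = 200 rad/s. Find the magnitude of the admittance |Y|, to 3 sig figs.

X_L = ωL = 7.00 Ω
X_C = 1/(ωC) = 25.0 Ω
Parallel: admittances add. Y = 1/(jωL) + jωC
Y = (0 − j0.103) S
|Y| = 0.103 S → |Z| = 1/|Y| = 9.72 Ω, ∠Z = −∠Y = 90.0°

103 mS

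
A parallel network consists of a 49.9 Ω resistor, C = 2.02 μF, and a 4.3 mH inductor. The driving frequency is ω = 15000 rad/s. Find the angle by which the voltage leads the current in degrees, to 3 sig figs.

X_L = ωL = 64.5 Ω
X_C = 1/(ωC) = 33.0 Ω
Parallel: admittances add. Y = 1/R + 1/(jωL) + jωC
Y = (0.0200 + j0.0148) S
|Y| = 0.0249 S → |Z| = 1/|Y| = 40.1 Ω, ∠Z = −∠Y = -36.4°

-36.4°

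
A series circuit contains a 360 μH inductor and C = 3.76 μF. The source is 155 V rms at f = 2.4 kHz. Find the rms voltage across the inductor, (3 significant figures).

68.9 V

ω = 2πf = 15080 rad/s
X_L = ωL = 5.43 Ω
X_C = 1/(ωC) = 17.6 Ω
Net reactance X = X_L − X_C = -12.2 Ω
Z = − j12.2 Ω
|Z| = √(0² + 12.2²) = 12.2 Ω
I = V/|Z| = 12.7 A
V_L = I·|Z_L| = 12.7 × 5.43 = 68.9 V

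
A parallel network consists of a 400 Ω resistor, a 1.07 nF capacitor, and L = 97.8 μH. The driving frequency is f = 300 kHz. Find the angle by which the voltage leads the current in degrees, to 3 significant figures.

ω = 2πf = 1.885e+06 rad/s
X_L = ωL = 184 Ω
X_C = 1/(ωC) = 496 Ω
Parallel: admittances add. Y = 1/R + 1/(jωL) + jωC
Y = (0.00250 − j0.00341) S
|Y| = 0.00423 S → |Z| = 1/|Y| = 237 Ω, ∠Z = −∠Y = 53.7°

53.7°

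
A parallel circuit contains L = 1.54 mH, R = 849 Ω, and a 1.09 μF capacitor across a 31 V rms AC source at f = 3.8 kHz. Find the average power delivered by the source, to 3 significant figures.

1.13 W

ω = 2πf = 23880 rad/s
X_L = ωL = 36.8 Ω
X_C = 1/(ωC) = 38.4 Ω
Parallel: admittances add. Y = 1/R + 1/(jωL) + jωC
Y = (0.00118 − j0.00117) S
|Y| = 0.00166 S → |Z| = 1/|Y| = 602 Ω, ∠Z = −∠Y = 44.9°
I = V/|Z| = 51.5 mA
P = VI cos φ = 31 × 0.0515 × cos(44.9°) = 1.13 W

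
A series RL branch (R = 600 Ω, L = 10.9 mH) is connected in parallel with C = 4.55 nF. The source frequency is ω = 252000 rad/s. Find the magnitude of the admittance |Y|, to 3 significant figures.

X_L = ωL = 2750 Ω
X_C = 1/(ωC) = 872 Ω
Branch 1 (R+jX_L): Z₁ = 600 + j2750 Ω, |Z₁| = 2810 Ω
Branch 2 (−jX_C): Z₂ = −j872 Ω
Parallel: Z = Z₁Z₂/(Z₁+Z₂), |Z| = 1250 Ω, ∠Z = -84.6°
|Y| = 1/|Z| = 803 μS

803 μS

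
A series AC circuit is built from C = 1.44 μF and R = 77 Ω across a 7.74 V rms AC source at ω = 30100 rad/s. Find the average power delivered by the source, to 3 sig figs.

714 mW

X_C = 1/(ωC) = 23.1 Ω
Z = 77.0 − j23.1 Ω
|Z| = √(77.0² + 23.1²) = 80.4 Ω
∠Z = arctan(-23.1/77.0) = -16.7°
I = V/|Z| = 96.3 mA
P = VI cos φ = 7.74 × 0.0963 × cos(-16.7°) = 714 mW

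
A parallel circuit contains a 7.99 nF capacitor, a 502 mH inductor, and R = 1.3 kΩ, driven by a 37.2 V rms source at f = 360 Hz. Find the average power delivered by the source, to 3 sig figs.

ω = 2πf = 2262 rad/s
X_L = ωL = 1140 Ω
X_C = 1/(ωC) = 55300 Ω
Parallel: admittances add. Y = 1/R + 1/(jωL) + jωC
Y = (0.000769 − j0.000863) S
|Y| = 0.00116 S → |Z| = 1/|Y| = 865 Ω, ∠Z = −∠Y = 48.3°
I = V/|Z| = 43.0 mA
P = VI cos φ = 37.2 × 0.0430 × cos(48.3°) = 1.06 W

1.06 W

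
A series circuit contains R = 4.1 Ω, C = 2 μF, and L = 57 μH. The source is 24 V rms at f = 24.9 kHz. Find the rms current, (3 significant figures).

ω = 2πf = 156500 rad/s
X_L = ωL = 8.92 Ω
X_C = 1/(ωC) = 3.20 Ω
Net reactance X = X_L − X_C = 5.72 Ω
Z = 4.10 + j5.72 Ω
|Z| = √(4.10² + 5.72²) = 7.04 Ω
I = V/|Z| = 24/7.04 = 3.41 A

3.41 A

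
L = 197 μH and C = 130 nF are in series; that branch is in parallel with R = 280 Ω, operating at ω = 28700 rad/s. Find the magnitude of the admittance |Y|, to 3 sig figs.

X_L = ωL = 5.65 Ω
X_C = 1/(ωC) = 268 Ω
Branch 1: Z₁ = R = 280 Ω
Branch 2 (series LC): Z₂ = j(X_L − X_C) = −j262 Ω
Parallel: Z = Z₁Z₂/(Z₁+Z₂), |Z| = 191 Ω, ∠Z = -46.9°
|Y| = 1/|Z| = 5.22 mS

5.22 mS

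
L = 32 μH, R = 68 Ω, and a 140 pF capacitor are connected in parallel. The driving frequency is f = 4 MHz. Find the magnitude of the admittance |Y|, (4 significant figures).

ω = 2πf = 2.513e+07 rad/s
X_L = ωL = 804.2 Ω
X_C = 1/(ωC) = 284.2 Ω
Parallel: admittances add. Y = 1/R + 1/(jωL) + jωC
Y = (0.01471 + j0.002275) S
|Y| = 0.01488 S → |Z| = 1/|Y| = 67.20 Ω, ∠Z = −∠Y = -8.795°

14.88 mS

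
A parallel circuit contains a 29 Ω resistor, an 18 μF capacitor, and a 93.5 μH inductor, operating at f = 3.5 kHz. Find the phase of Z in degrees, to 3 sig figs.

69.1°

ω = 2πf = 21990 rad/s
X_L = ωL = 2.06 Ω
X_C = 1/(ωC) = 2.53 Ω
Parallel: admittances add. Y = 1/R + 1/(jωL) + jωC
Y = (0.0345 − j0.0905) S
|Y| = 0.0968 S → |Z| = 1/|Y| = 10.3 Ω, ∠Z = −∠Y = 69.1°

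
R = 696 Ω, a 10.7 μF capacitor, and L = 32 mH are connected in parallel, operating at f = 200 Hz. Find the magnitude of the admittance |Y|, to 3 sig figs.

ω = 2πf = 1257 rad/s
X_L = ωL = 40.2 Ω
X_C = 1/(ωC) = 74.4 Ω
Parallel: admittances add. Y = 1/R + 1/(jωL) + jωC
Y = (0.00144 − j0.0114) S
|Y| = 0.0115 S → |Z| = 1/|Y| = 86.9 Ω, ∠Z = −∠Y = 82.8°

11.5 mS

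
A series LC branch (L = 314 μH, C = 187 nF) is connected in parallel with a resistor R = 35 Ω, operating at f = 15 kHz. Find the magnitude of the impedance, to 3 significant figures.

21.5 Ω

ω = 2πf = 94250 rad/s
X_L = ωL = 29.6 Ω
X_C = 1/(ωC) = 56.7 Ω
Branch 1: Z₁ = R = 35.0 Ω
Branch 2 (series LC): Z₂ = j(X_L − X_C) = −j27.1 Ω
Parallel: Z = Z₁Z₂/(Z₁+Z₂), |Z| = 21.5 Ω, ∠Z = -52.2°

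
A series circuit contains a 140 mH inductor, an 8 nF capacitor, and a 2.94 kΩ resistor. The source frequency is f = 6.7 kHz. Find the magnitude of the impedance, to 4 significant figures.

4147 Ω

ω = 2πf = 42100 rad/s
X_L = ωL = 5894 Ω
X_C = 1/(ωC) = 2969 Ω
Net reactance X = X_L − X_C = 2924 Ω
Z = 2940 + j2924 Ω
|Z| = √(2940² + 2924²) = 4147 Ω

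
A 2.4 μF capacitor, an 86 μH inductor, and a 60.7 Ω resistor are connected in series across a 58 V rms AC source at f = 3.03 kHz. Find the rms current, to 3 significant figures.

906 mA

ω = 2πf = 19040 rad/s
X_L = ωL = 1.64 Ω
X_C = 1/(ωC) = 21.9 Ω
Net reactance X = X_L − X_C = -20.2 Ω
Z = 60.7 − j20.2 Ω
|Z| = √(60.7² + 20.2²) = 64.0 Ω
I = V/|Z| = 58/64.0 = 906 mA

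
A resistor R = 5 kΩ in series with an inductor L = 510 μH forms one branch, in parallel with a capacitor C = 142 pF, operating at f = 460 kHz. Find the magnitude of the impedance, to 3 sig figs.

ω = 2πf = 2.89e+06 rad/s
X_L = ωL = 1470 Ω
X_C = 1/(ωC) = 2440 Ω
Branch 1 (R+jX_L): Z₁ = 5000 + j1470 Ω, |Z₁| = 5210 Ω
Branch 2 (−jX_C): Z₂ = −j2440 Ω
Parallel: Z = Z₁Z₂/(Z₁+Z₂), |Z| = 2490 Ω, ∠Z = -62.7°

2490 Ω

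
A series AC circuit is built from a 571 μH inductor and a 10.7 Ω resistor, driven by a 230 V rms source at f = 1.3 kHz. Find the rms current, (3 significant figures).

ω = 2πf = 8168 rad/s
X_L = ωL = 4.66 Ω
Z = 10.7 + j4.66 Ω
|Z| = √(10.7² + 4.66²) = 11.7 Ω
I = V/|Z| = 230/11.7 = 19.7 A

19.7 A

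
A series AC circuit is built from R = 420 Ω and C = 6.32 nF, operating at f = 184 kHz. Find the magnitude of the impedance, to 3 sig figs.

442 Ω

ω = 2πf = 1.156e+06 rad/s
X_C = 1/(ωC) = 137 Ω
Z = 420 − j137 Ω
|Z| = √(420² + 137²) = 442 Ω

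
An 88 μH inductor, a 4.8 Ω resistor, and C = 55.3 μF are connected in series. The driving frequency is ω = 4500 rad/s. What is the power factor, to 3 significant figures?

X_L = ωL = 0.396 Ω
X_C = 1/(ωC) = 4.02 Ω
Net reactance X = X_L − X_C = -3.62 Ω
Z = 4.80 − j3.62 Ω
|Z| = √(4.80² + 3.62²) = 6.01 Ω
∠Z = arctan(-3.62/4.80) = -37.0°
cos φ = cos(-37.0°) = 0.798

0.798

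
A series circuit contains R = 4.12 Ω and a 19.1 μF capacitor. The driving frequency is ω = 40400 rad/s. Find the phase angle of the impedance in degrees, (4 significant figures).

X_C = 1/(ωC) = 1.296 Ω
Z = 4.120 − j1.296 Ω
|Z| = √(4.120² + 1.296²) = 4.319 Ω
∠Z = arctan(-1.296/4.120) = -17.46°

-17.46°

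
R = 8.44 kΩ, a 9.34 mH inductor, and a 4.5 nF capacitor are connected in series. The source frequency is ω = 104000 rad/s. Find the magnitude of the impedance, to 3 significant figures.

8520 Ω

X_L = ωL = 971 Ω
X_C = 1/(ωC) = 2140 Ω
Net reactance X = X_L − X_C = -1170 Ω
Z = 8440 − j1170 Ω
|Z| = √(8440² + 1170²) = 8520 Ω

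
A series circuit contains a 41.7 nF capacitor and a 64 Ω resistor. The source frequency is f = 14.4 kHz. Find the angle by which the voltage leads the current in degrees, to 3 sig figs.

-76.4°

ω = 2πf = 90480 rad/s
X_C = 1/(ωC) = 265 Ω
Z = 64.0 − j265 Ω
|Z| = √(64.0² + 265²) = 273 Ω
∠Z = arctan(-265/64.0) = -76.4°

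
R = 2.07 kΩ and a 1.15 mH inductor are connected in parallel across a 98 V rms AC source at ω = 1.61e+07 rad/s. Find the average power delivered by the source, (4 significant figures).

4.640 W

X_L = ωL = 18520 Ω
Parallel: admittances add. Y = 1/R + 1/(jωL)
Y = (0.0004831 − j5.401e-05) S
|Y| = 0.0004861 S → |Z| = 1/|Y| = 2057 Ω, ∠Z = −∠Y = 6.379°
I = V/|Z| = 47.64 mA
P = VI cos φ = 98 × 0.04764 × cos(6.379°) = 4.640 W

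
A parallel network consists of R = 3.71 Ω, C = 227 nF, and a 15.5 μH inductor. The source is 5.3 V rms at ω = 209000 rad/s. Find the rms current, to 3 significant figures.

1.99 A

X_L = ωL = 3.24 Ω
X_C = 1/(ωC) = 21.1 Ω
Parallel: admittances add. Y = 1/R + 1/(jωL) + jωC
Y = (0.270 − j0.261) S
|Y| = 0.375 S → |Z| = 1/|Y| = 2.66 Ω, ∠Z = −∠Y = 44.1°
I = V/|Z| = 5.3/2.66 = 1.99 A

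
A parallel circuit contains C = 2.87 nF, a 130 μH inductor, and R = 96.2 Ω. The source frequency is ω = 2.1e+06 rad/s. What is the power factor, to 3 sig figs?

X_L = ωL = 273 Ω
X_C = 1/(ωC) = 166 Ω
Parallel: admittances add. Y = 1/R + 1/(jωL) + jωC
Y = (0.0104 + j0.00236) S
|Y| = 0.0107 S → |Z| = 1/|Y| = 93.8 Ω, ∠Z = −∠Y = -12.8°
cos φ = cos(-12.8°) = 0.975

0.975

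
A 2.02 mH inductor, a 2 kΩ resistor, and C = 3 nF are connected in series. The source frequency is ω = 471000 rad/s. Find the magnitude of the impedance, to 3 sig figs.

X_L = ωL = 951 Ω
X_C = 1/(ωC) = 708 Ω
Net reactance X = X_L − X_C = 244 Ω
Z = 2000 + j244 Ω
|Z| = √(2000² + 244²) = 2010 Ω

2010 Ω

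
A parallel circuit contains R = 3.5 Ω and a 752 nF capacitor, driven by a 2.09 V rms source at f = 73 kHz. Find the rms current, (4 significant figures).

936.1 mA

ω = 2πf = 458700 rad/s
X_C = 1/(ωC) = 2.899 Ω
Parallel: admittances add. Y = 1/R + jωC
Y = (0.2857 + j0.3449) S
|Y| = 0.4479 S → |Z| = 1/|Y| = 2.233 Ω, ∠Z = −∠Y = -50.36°
I = V/|Z| = 2.09/2.233 = 936.1 mA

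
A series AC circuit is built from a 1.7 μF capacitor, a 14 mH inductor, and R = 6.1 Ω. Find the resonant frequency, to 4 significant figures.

1.032 kHz

ω₀ = 1/√(LC) = 1/√(0.014 × 1.7e-06) = 6482 rad/s
f₀ = ω₀/(2π) = 1.032 kHz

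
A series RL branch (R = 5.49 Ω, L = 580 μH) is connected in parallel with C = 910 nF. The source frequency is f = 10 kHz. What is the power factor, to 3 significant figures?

0.132

ω = 2πf = 62830 rad/s
X_L = ωL = 36.4 Ω
X_C = 1/(ωC) = 17.5 Ω
Branch 1 (R+jX_L): Z₁ = 5.49 + j36.4 Ω, |Z₁| = 36.9 Ω
Branch 2 (−jX_C): Z₂ = −j17.5 Ω
Parallel: Z = Z₁Z₂/(Z₁+Z₂), |Z| = 32.7 Ω, ∠Z = -82.4°
cos φ = cos(-82.4°) = 0.132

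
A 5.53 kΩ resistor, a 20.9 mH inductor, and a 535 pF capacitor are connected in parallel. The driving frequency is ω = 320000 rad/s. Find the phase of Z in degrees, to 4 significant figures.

X_L = ωL = 6688 Ω
X_C = 1/(ωC) = 5841 Ω
Parallel: admittances add. Y = 1/R + 1/(jωL) + jωC
Y = (0.0001808 + j2.168e-05) S
|Y| = 0.0001821 S → |Z| = 1/|Y| = 5491 Ω, ∠Z = −∠Y = -6.836°

-6.836°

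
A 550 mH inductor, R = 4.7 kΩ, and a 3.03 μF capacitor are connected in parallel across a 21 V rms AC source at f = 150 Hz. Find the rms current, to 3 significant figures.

ω = 2πf = 942.5 rad/s
X_L = ωL = 518 Ω
X_C = 1/(ωC) = 350 Ω
Parallel: admittances add. Y = 1/R + 1/(jωL) + jωC
Y = (0.000213 + j0.000927) S
|Y| = 0.000951 S → |Z| = 1/|Y| = 1050 Ω, ∠Z = −∠Y = -77.1°
I = V/|Z| = 21/1050 = 20.0 mA

20.0 mA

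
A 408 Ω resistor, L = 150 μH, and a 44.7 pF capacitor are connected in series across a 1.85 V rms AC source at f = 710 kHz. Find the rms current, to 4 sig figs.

423.8 μA

ω = 2πf = 4.461e+06 rad/s
X_L = ωL = 669.2 Ω
X_C = 1/(ωC) = 5015 Ω
Net reactance X = X_L − X_C = -4346 Ω
Z = 408.0 − j4346 Ω
|Z| = √(408.0² + 4346²) = 4365 Ω
I = V/|Z| = 1.85/4365 = 423.8 μA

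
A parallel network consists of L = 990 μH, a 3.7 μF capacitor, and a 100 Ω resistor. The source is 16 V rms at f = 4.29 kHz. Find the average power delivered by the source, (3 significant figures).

2.56 W

ω = 2πf = 26950 rad/s
X_L = ωL = 26.7 Ω
X_C = 1/(ωC) = 10.0 Ω
Parallel: admittances add. Y = 1/R + 1/(jωL) + jωC
Y = (0.0100 + j0.0623) S
|Y| = 0.0631 S → |Z| = 1/|Y| = 15.9 Ω, ∠Z = −∠Y = -80.9°
I = V/|Z| = 1.01 A
P = VI cos φ = 16 × 1.01 × cos(-80.9°) = 2.56 W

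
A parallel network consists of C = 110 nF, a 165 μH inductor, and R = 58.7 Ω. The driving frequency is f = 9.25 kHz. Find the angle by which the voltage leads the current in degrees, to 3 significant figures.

80.1°

ω = 2πf = 58120 rad/s
X_L = ωL = 9.59 Ω
X_C = 1/(ωC) = 156 Ω
Parallel: admittances add. Y = 1/R + 1/(jωL) + jωC
Y = (0.0170 − j0.0979) S
|Y| = 0.0994 S → |Z| = 1/|Y| = 10.1 Ω, ∠Z = −∠Y = 80.1°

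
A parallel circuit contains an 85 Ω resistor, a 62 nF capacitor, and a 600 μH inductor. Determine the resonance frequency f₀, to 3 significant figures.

ω₀ = 1/√(LC) = 1/√(0.0006 × 6.2e-08) = 164000 rad/s
f₀ = ω₀/(2π) = 26.1 kHz

26.1 kHz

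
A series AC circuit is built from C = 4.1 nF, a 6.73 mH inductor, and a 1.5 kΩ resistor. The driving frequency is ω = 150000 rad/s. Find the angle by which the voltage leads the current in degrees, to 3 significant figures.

X_L = ωL = 1010 Ω
X_C = 1/(ωC) = 1630 Ω
Net reactance X = X_L − X_C = -617 Ω
Z = 1500 − j617 Ω
|Z| = √(1500² + 617²) = 1620 Ω
∠Z = arctan(-617/1500) = -22.3°

-22.3°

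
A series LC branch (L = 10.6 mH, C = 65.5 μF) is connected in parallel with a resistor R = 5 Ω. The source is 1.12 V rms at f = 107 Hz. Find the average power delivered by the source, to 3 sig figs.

251 mW

ω = 2πf = 672.3 rad/s
X_L = ωL = 7.13 Ω
X_C = 1/(ωC) = 22.7 Ω
Branch 1: Z₁ = R = 5.00 Ω
Branch 2 (series LC): Z₂ = j(X_L − X_C) = −j15.6 Ω
Parallel: Z = Z₁Z₂/(Z₁+Z₂), |Z| = 4.76 Ω, ∠Z = -17.8°
I = V/|Z| = 235 mA
P = VI cos φ = 1.12 × 0.235 × cos(-17.8°) = 251 mW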